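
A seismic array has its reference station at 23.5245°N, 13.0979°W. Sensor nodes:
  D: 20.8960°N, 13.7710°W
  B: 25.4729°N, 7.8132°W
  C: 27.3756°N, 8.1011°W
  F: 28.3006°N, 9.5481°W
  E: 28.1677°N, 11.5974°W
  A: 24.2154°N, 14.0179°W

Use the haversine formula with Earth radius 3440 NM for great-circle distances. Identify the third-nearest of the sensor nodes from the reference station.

E

Distance to each, sorted:
A: 65.4 NM
D: 162.2 NM
E: 290.3 NM
B: 311.5 NM
F: 344.9 NM
C: 356.1 NM
The third-nearest is E at 290.3 NM.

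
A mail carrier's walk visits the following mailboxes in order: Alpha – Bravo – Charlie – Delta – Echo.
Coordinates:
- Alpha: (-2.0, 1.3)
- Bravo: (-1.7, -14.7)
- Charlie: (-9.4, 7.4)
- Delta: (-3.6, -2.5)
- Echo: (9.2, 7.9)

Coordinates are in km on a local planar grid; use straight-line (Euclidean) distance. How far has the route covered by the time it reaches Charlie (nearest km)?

Leg distances:
Alpha→Bravo: 16.0 km  (cumulative 16.0 km)
Bravo→Charlie: 23.4 km  (cumulative 39.4 km)
Cumulative distance at Charlie ≈ 39 km.

39 km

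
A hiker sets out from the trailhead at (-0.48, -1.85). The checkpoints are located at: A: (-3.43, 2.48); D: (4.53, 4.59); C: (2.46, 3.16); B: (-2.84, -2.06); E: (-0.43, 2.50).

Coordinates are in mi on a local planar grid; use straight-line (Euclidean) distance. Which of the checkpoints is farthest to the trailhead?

D

Distance to each, sorted:
D: 8.2 mi
C: 5.8 mi
A: 5.2 mi
E: 4.4 mi
B: 2.4 mi
The farthest is D at 8.2 mi.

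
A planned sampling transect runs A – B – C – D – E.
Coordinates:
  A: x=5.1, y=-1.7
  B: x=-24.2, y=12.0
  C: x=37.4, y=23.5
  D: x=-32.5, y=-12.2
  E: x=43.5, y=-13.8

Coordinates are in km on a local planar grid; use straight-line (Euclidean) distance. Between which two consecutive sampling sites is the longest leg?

Leg distances:
A→B: 32.3 km
B→C: 62.7 km
C→D: 78.5 km
D→E: 76.0 km
The longest leg is C–D at 78.5 km.

C–D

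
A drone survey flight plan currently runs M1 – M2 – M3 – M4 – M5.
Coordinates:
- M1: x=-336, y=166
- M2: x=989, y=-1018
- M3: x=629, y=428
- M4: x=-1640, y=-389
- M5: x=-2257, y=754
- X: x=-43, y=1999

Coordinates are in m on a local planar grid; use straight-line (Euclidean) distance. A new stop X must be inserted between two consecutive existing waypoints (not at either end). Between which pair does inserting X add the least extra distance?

Added distance for inserting X between each consecutive pair:
M1–M2: 3268.0 m
M2–M3: 3407.2 m
M3–M4: 2169.9 m
M4–M5: 4113.9 m
Smallest added distance is 2169.9 m, inserting between M3 and M4.

between M3 and M4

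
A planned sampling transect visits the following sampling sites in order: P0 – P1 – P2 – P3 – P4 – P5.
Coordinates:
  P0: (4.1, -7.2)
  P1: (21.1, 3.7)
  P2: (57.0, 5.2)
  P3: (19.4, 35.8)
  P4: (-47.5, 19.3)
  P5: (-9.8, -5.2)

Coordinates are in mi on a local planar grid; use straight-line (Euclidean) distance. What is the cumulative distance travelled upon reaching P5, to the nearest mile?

Leg distances:
P0→P1: 20.2 mi  (cumulative 20.2 mi)
P1→P2: 35.9 mi  (cumulative 56.1 mi)
P2→P3: 48.5 mi  (cumulative 104.6 mi)
P3→P4: 68.9 mi  (cumulative 173.5 mi)
P4→P5: 45.0 mi  (cumulative 218.5 mi)
Cumulative distance at P5 ≈ 218 mi.

218 mi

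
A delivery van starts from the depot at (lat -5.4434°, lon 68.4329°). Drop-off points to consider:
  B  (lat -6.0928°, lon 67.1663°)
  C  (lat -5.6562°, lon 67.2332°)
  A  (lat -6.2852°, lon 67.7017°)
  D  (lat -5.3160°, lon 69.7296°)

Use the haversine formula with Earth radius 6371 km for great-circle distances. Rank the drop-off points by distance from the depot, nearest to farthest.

Computing each great-circle distance from (lat -5.4434°, lon 68.4329°):
A (lat -6.2852°, lon 67.7017°): 123.7 km
C (lat -5.6562°, lon 67.2332°): 134.9 km
D (lat -5.3160°, lon 69.7296°): 144.2 km
B (lat -6.0928°, lon 67.1663°): 157.6 km

A, C, D, B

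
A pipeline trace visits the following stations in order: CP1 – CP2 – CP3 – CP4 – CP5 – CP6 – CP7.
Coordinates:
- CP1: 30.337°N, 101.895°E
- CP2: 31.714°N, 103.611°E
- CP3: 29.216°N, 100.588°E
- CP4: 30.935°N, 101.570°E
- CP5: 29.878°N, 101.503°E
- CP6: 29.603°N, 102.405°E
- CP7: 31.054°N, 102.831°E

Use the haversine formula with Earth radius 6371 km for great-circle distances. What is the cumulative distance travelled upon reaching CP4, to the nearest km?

Leg distances:
CP1→CP2: 224.0 km  (cumulative 224.0 km)
CP2→CP3: 401.3 km  (cumulative 625.3 km)
CP3→CP4: 213.2 km  (cumulative 838.6 km)
Cumulative distance at CP4 ≈ 839 km.

839 km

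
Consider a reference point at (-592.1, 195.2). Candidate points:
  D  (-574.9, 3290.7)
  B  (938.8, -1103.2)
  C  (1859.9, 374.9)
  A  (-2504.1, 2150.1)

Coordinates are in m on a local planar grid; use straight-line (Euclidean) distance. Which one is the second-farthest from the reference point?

A

Distances from the reference point ((-592.1, 195.2)):
D: 3095.5 m
A: 2734.5 m
C: 2458.6 m
B: 2007.4 m
The second-farthest is A at 2734.5 m.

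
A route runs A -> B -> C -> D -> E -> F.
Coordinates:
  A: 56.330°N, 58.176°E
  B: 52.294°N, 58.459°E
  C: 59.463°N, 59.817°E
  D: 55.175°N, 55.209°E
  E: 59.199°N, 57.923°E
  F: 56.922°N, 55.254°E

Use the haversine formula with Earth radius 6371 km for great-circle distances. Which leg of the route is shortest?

Leg distances:
A→B: 449.2 km
B→C: 801.6 km
C→D: 551.0 km
D→E: 476.3 km
E→F: 297.9 km
The shortest leg is E–F at 297.9 km.

E–F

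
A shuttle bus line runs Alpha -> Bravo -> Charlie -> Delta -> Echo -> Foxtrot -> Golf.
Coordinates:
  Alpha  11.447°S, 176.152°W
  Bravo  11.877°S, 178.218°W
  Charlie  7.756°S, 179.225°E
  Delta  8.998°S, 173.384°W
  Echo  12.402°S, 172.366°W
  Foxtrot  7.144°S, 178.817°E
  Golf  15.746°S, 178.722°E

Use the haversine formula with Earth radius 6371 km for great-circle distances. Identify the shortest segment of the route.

Leg distances:
Alpha→Bravo: 230.0 km
Bravo→Charlie: 537.1 km
Charlie→Delta: 824.7 km
Delta→Echo: 394.5 km
Echo→Foxtrot: 1129.0 km
Foxtrot→Golf: 956.6 km
The shortest leg is Alpha–Bravo at 230.0 km.

Alpha–Bravo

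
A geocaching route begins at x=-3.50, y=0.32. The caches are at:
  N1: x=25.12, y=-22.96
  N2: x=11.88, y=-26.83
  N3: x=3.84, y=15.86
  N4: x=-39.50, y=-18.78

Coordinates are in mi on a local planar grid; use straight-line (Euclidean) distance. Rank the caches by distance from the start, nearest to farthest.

Distances from the start:
N3 x=3.84, y=15.86: 17.2 mi
N2 x=11.88, y=-26.83: 31.2 mi
N1 x=25.12, y=-22.96: 36.9 mi
N4 x=-39.50, y=-18.78: 40.8 mi

N3, N2, N1, N4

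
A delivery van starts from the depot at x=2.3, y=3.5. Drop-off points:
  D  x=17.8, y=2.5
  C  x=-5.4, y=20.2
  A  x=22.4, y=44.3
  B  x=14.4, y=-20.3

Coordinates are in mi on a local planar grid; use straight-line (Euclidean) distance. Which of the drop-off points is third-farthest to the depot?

Distances from the depot (x=2.3, y=3.5):
A: 45.5 mi
B: 26.7 mi
C: 18.4 mi
D: 15.5 mi
The third-farthest is C at 18.4 mi.

C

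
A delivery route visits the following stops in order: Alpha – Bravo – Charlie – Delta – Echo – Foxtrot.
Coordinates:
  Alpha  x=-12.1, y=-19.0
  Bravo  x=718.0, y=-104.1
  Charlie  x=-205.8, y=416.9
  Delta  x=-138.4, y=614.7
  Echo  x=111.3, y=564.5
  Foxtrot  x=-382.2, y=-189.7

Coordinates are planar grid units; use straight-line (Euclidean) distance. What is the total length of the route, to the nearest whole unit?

3161

Leg distances:
Alpha→Bravo: 735.0  (cumulative 735.0)
Bravo→Charlie: 1060.6  (cumulative 1795.6)
Charlie→Delta: 209.0  (cumulative 2004.6)
Delta→Echo: 254.7  (cumulative 2259.3)
Echo→Foxtrot: 901.3  (cumulative 3160.6)
Total route length ≈ 3161.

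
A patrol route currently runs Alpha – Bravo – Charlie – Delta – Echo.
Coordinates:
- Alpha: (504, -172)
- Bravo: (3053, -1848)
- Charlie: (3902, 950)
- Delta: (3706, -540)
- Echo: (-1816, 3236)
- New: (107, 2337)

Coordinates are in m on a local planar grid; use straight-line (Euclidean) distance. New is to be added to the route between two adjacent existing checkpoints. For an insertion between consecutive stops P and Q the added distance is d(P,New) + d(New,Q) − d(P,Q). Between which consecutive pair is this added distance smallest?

between Delta and Echo

Added distance for inserting New between each consecutive pair:
Alpha–Bravo: 4607.5 m
Bravo–Charlie: 6234.5 m
Charlie–Delta: 7145.3 m
Delta–Echo: 40.8 m
Smallest added distance is 40.8 m, inserting between Delta and Echo.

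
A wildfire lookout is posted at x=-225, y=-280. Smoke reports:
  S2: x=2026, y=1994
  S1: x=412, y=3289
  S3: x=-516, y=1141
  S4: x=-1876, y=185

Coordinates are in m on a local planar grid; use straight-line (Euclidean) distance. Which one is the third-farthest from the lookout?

Distances from the lookout (x=-225, y=-280):
S1: 3625.4 m
S2: 3199.7 m
S4: 1715.2 m
S3: 1450.5 m
The third-farthest is S4 at 1715.2 m.

S4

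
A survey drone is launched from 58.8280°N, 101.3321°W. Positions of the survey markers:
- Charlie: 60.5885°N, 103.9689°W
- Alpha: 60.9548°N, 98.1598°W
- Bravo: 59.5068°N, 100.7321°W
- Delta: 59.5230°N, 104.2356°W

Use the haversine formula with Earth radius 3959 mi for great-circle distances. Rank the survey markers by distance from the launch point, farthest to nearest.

Distances from the launch point:
Alpha 60.9548°N, 98.1598°W: 183.5 mi
Charlie 60.5885°N, 103.9689°W: 152.4 mi
Delta 59.5230°N, 104.2356°W: 113.5 mi
Bravo 59.5068°N, 100.7321°W: 51.5 mi

Alpha, Charlie, Delta, Bravo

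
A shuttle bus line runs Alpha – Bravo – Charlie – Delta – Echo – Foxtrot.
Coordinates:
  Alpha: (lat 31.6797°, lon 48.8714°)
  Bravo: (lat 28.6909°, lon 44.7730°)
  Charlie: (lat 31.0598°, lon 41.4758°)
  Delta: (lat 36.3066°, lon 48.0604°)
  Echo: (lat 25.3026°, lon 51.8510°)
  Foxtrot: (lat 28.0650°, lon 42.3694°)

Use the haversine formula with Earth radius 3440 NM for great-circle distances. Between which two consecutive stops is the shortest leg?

Leg distances:
Alpha→Bravo: 278.2 NM
Bravo→Charlie: 222.9 NM
Charlie→Delta: 455.2 NM
Delta→Echo: 688.8 NM
Echo→Foxtrot: 534.8 NM
The shortest leg is Bravo–Charlie at 222.9 NM.

Bravo–Charlie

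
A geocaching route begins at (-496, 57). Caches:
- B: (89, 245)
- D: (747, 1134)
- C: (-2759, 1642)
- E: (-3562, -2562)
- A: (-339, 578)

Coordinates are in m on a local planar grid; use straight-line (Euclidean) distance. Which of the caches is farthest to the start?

E

Distances from the start ((-496, 57)):
E: 4032.3 m
C: 2762.9 m
D: 1644.7 m
B: 614.5 m
A: 544.1 m
The farthest is E at 4032.3 m.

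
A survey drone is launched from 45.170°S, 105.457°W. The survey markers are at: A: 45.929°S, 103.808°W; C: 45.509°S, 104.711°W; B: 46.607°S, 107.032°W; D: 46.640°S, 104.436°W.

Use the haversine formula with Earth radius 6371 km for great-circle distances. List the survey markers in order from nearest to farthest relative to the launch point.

Distance from the launch point at 45.170°S, 105.457°W to each:
C 45.509°S, 104.711°W: 69.4 km
A 45.929°S, 103.808°W: 153.7 km
D 46.640°S, 104.436°W: 181.5 km
B 46.607°S, 107.032°W: 201.0 km

C, A, D, B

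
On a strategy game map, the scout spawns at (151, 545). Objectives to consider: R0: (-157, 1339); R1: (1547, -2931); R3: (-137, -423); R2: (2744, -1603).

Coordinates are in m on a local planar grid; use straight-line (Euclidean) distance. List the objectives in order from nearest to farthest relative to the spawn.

R0, R3, R2, R1

Distance from the spawn at (151, 545) to each:
R0 (-157, 1339): 851.6 m
R3 (-137, -423): 1009.9 m
R2 (2744, -1603): 3367.1 m
R1 (1547, -2931): 3745.8 m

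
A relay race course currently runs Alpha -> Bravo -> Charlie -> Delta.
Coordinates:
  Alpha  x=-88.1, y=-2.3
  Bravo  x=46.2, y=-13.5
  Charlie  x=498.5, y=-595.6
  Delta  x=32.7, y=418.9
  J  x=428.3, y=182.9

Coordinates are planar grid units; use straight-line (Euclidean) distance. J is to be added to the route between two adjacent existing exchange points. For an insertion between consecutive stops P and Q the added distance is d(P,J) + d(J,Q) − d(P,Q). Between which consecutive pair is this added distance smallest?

between Charlie and Delta

Added distance for inserting J between each consecutive pair:
Alpha–Bravo: 843.5
Bravo–Charlie: 474.1
Charlie–Delta: 126.0
Smallest added distance is 126.0, inserting between Charlie and Delta.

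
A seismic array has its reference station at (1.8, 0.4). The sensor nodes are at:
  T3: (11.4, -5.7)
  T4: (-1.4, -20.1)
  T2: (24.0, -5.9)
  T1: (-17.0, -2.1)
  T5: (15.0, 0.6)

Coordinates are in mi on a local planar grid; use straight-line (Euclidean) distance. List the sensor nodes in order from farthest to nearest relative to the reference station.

Distance from the reference station at (1.8, 0.4) to each:
T2 (24.0, -5.9): 23.1 mi
T4 (-1.4, -20.1): 20.7 mi
T1 (-17.0, -2.1): 19.0 mi
T5 (15.0, 0.6): 13.2 mi
T3 (11.4, -5.7): 11.4 mi

T2, T4, T1, T5, T3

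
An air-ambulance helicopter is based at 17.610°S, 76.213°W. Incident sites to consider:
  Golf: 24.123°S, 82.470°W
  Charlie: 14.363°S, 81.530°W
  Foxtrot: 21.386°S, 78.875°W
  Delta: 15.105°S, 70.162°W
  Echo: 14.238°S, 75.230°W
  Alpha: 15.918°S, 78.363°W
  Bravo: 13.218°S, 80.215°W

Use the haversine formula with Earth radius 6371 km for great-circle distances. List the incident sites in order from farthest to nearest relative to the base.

Golf, Delta, Charlie, Bravo, Foxtrot, Echo, Alpha

Computing each great-circle distance from 17.610°S, 76.213°W:
Golf 24.123°S, 82.470°W: 972.8 km
Delta 15.105°S, 70.162°W: 703.0 km
Charlie 14.363°S, 81.530°W: 673.2 km
Bravo 13.218°S, 80.215°W: 649.9 km
Foxtrot 21.386°S, 78.875°W: 504.1 km
Echo 14.238°S, 75.230°W: 389.4 km
Alpha 15.918°S, 78.363°W: 296.3 km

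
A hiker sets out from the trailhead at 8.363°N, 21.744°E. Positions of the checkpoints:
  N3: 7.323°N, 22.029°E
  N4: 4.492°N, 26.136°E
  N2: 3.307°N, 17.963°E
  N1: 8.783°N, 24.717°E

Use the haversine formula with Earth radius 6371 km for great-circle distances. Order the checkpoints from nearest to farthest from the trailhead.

N3, N1, N4, N2

Computing each great-circle distance from 8.363°N, 21.744°E:
N3 7.323°N, 22.029°E: 119.8 km
N1 8.783°N, 24.717°E: 330.2 km
N4 4.492°N, 26.136°E: 648.6 km
N2 3.307°N, 17.963°E: 700.6 km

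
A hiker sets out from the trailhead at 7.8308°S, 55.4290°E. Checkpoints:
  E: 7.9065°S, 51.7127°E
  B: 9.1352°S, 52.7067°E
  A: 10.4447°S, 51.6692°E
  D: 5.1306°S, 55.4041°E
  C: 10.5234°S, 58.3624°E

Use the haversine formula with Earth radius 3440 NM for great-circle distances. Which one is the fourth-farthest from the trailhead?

Distances from the trailhead (7.8308°S, 55.4290°E):
A: 272.6 NM
C: 237.4 NM
E: 221.1 NM
B: 179.6 NM
D: 162.1 NM
The fourth-farthest is B at 179.6 NM.

B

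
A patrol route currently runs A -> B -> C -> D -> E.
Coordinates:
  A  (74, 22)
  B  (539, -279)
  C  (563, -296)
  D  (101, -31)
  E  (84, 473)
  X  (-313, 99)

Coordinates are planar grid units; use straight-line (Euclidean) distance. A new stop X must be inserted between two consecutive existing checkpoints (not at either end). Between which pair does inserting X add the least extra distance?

Added distance for inserting X between each consecutive pair:
A–B: 772.8
B–C: 1863.6
C–D: 862.3
D–E: 475.1
Smallest added distance is 475.1, inserting between D and E.

between D and E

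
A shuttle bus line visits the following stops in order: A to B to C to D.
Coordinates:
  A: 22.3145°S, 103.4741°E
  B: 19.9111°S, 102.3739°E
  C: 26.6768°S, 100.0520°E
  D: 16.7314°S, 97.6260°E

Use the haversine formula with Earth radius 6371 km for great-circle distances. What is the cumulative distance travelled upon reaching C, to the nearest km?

Leg distances:
A→B: 290.6 km  (cumulative 290.6 km)
B→C: 788.7 km  (cumulative 1079.3 km)
Cumulative distance at C ≈ 1079 km.

1079 km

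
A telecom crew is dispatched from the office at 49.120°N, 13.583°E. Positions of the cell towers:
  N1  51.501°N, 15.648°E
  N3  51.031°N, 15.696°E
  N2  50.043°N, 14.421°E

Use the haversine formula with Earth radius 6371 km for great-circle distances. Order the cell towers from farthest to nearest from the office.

Computing each great-circle distance from 49.120°N, 13.583°E:
N1 51.501°N, 15.648°E: 302.6 km
N3 51.031°N, 15.696°E: 260.5 km
N2 50.043°N, 14.421°E: 119.1 km

N1, N3, N2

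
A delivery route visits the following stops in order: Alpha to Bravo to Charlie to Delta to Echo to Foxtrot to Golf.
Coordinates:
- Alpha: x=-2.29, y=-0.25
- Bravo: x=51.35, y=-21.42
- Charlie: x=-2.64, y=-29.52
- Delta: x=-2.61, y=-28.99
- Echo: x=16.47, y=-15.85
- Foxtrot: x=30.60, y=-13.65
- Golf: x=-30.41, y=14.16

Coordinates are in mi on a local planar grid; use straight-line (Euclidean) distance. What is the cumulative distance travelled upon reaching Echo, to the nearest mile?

136 mi

Leg distances:
Alpha→Bravo: 57.7 mi  (cumulative 57.7 mi)
Bravo→Charlie: 54.6 mi  (cumulative 112.3 mi)
Charlie→Delta: 0.5 mi  (cumulative 112.8 mi)
Delta→Echo: 23.2 mi  (cumulative 136.0 mi)
Cumulative distance at Echo ≈ 136 mi.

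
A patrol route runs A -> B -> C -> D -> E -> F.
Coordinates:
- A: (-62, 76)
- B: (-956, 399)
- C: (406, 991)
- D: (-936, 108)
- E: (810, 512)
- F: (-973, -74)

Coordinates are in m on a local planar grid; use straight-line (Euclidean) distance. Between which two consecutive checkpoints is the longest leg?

Leg distances:
A→B: 950.6 m
B→C: 1485.1 m
C→D: 1606.4 m
D→E: 1792.1 m
E→F: 1876.8 m
The longest leg is E–F at 1876.8 m.

E–F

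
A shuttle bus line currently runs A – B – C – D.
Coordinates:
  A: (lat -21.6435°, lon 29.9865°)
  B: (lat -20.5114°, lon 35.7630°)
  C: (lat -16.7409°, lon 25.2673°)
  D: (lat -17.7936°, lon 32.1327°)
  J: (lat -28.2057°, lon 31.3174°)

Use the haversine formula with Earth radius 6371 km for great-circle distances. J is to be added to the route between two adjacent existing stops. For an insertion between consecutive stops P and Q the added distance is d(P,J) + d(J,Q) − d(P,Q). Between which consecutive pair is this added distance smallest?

between A and B

Added distance for inserting J between each consecutive pair:
A–B: 1096.1 km
B–C: 1201.8 km
C–D: 1840.1 km
Smallest added distance is 1096.1 km, inserting between A and B.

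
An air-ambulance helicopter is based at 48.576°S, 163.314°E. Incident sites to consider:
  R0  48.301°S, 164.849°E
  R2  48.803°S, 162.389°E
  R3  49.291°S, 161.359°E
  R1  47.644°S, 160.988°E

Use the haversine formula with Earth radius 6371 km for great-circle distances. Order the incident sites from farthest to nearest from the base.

R1, R3, R0, R2

Distance from the base at 48.576°S, 163.314°E to each:
R1 47.644°S, 160.988°E: 201.4 km
R3 49.291°S, 161.359°E: 163.4 km
R0 48.301°S, 164.849°E: 117.3 km
R2 48.803°S, 162.389°E: 72.4 km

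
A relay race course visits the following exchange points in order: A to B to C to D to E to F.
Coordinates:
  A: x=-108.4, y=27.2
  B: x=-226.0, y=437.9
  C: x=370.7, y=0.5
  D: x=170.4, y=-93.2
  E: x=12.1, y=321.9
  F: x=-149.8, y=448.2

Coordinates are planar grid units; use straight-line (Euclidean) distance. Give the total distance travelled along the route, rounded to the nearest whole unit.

2038

Leg distances:
A→B: 427.2  (cumulative 427.2)
B→C: 739.8  (cumulative 1167.0)
C→D: 221.1  (cumulative 1388.2)
D→E: 444.3  (cumulative 1832.4)
E→F: 205.3  (cumulative 2037.8)
Total route length ≈ 2038.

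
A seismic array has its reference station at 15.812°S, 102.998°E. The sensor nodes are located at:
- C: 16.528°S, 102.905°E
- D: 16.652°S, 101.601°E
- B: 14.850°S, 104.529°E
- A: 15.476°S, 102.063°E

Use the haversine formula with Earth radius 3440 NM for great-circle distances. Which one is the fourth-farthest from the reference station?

Distance to each, sorted:
B: 105.8 NM
D: 95.0 NM
A: 57.7 NM
C: 43.3 NM
The fourth-farthest is C at 43.3 NM.

C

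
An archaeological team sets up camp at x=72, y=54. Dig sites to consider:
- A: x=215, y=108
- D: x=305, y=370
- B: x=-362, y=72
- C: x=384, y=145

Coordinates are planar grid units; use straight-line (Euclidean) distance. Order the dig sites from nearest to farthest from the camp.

A, C, D, B

Computing each straight-line distance from x=72, y=54:
A x=215, y=108: 152.9
C x=384, y=145: 325.0
D x=305, y=370: 392.6
B x=-362, y=72: 434.4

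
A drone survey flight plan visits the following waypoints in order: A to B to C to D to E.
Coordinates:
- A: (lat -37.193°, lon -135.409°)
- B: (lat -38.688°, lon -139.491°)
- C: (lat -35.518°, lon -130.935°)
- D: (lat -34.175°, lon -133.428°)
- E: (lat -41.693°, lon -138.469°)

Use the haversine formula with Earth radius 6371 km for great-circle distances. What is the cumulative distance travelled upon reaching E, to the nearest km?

2448 km

Leg distances:
A→B: 394.6 km  (cumulative 394.6 km)
B→C: 836.2 km  (cumulative 1230.8 km)
C→D: 272.1 km  (cumulative 1502.9 km)
D→E: 945.2 km  (cumulative 2448.2 km)
Cumulative distance at E ≈ 2448 km.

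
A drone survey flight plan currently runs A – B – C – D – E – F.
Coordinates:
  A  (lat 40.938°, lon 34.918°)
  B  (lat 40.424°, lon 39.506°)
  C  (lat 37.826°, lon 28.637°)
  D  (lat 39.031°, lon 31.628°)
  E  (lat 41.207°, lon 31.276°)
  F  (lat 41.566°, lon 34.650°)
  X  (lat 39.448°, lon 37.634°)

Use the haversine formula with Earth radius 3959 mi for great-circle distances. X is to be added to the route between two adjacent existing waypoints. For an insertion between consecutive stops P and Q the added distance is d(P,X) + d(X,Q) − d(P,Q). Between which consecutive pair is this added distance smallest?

Added distance for inserting X between each consecutive pair:
A–B: 53.4 mi
B–C: 8.9 mi
C–D: 638.7 mi
D–E: 527.3 mi
E–F: 394.0 mi
Smallest added distance is 8.9 mi, inserting between B and C.

between B and C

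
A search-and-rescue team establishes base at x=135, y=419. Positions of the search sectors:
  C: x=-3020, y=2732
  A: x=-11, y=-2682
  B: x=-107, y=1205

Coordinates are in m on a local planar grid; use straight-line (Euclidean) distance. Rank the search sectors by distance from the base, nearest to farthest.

Distances from the base:
B x=-107, y=1205: 822.4 m
A x=-11, y=-2682: 3104.4 m
C x=-3020, y=2732: 3912.0 m

B, A, C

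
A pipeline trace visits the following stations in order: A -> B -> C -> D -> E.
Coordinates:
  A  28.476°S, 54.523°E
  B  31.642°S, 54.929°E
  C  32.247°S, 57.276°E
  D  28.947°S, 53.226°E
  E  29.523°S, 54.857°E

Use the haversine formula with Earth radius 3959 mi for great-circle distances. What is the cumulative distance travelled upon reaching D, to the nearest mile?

Leg distances:
A→B: 220.1 mi  (cumulative 220.1 mi)
B→C: 143.8 mi  (cumulative 363.9 mi)
C→D: 331.6 mi  (cumulative 695.6 mi)
Cumulative distance at D ≈ 696 mi.

696 mi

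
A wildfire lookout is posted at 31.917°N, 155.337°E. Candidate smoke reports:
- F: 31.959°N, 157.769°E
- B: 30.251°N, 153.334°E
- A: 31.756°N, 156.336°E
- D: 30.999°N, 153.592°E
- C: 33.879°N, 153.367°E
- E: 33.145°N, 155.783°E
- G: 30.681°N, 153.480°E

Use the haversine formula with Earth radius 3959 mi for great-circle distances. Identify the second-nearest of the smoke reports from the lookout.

Distances from the lookout (31.917°N, 155.337°E):
A: 59.7 mi
E: 88.7 mi
D: 120.8 mi
G: 139.0 mi
F: 142.6 mi
B: 165.2 mi
C: 177.3 mi
The second-nearest is E at 88.7 mi.

E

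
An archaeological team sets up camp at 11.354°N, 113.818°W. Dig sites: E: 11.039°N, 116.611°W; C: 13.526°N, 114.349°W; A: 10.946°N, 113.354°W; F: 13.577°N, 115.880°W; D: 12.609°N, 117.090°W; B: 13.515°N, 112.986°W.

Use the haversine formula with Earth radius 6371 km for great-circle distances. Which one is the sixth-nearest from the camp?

Distance to each, sorted:
A: 68.0 km
C: 248.3 km
B: 256.7 km
E: 306.7 km
F: 333.5 km
D: 382.3 km
The sixth-nearest is D at 382.3 km.

D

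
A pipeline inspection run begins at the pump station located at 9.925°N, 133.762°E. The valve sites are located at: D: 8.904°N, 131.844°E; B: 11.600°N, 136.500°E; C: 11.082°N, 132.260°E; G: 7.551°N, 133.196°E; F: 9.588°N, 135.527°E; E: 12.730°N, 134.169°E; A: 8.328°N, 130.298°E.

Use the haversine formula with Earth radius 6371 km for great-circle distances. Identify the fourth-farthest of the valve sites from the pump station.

G

Distance to each, sorted:
A: 419.7 km
B: 352.3 km
E: 315.0 km
G: 271.2 km
D: 239.1 km
C: 208.6 km
F: 197.0 km
The fourth-farthest is G at 271.2 km.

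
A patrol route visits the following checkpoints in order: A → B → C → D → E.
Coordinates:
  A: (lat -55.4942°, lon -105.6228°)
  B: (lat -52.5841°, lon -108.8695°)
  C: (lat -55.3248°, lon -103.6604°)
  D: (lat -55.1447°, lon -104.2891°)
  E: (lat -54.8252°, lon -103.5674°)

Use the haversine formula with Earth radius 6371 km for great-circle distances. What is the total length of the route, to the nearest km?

Leg distances:
A→B: 386.8 km  (cumulative 386.8 km)
B→C: 457.0 km  (cumulative 843.7 km)
C→D: 44.6 km  (cumulative 888.4 km)
D→E: 58.2 km  (cumulative 946.5 km)
Total route length ≈ 947 km.

947 km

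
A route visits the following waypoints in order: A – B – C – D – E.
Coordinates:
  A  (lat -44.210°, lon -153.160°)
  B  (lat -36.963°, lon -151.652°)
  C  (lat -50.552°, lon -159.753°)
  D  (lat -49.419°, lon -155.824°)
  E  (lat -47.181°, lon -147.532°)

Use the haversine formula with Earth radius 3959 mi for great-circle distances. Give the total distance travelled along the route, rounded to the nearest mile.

2130 mi

Leg distances:
A→B: 506.9 mi  (cumulative 506.9 mi)
B→C: 1020.8 mi  (cumulative 1527.8 mi)
C→D: 191.3 mi  (cumulative 1719.1 mi)
D→E: 411.0 mi  (cumulative 2130.1 mi)
Total route length ≈ 2130 mi.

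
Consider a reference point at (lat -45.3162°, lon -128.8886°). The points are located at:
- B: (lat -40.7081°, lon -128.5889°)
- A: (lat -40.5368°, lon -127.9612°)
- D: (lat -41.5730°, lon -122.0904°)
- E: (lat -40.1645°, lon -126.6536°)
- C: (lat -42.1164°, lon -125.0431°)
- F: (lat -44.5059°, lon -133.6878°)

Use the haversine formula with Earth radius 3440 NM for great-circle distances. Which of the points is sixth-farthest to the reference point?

Distances from the reference point ((lat -45.3162°, lon -128.8886°)):
D: 371.7 NM
E: 324.6 NM
A: 289.8 NM
B: 277.0 NM
C: 254.4 NM
F: 209.7 NM
The sixth-farthest is F at 209.7 NM.

F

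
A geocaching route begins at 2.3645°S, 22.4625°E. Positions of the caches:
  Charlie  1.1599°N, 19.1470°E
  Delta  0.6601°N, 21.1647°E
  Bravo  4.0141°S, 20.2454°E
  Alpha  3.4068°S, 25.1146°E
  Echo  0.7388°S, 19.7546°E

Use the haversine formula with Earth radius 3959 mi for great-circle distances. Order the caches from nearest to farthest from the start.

Bravo, Alpha, Echo, Delta, Charlie

Computing each great-circle distance from 2.3645°S, 22.4625°E:
Bravo 4.0141°S, 20.2454°E: 190.8 mi
Alpha 3.4068°S, 25.1146°E: 196.7 mi
Echo 0.7388°S, 19.7546°E: 218.2 mi
Delta 0.6601°N, 21.1647°E: 227.4 mi
Charlie 1.1599°N, 19.1470°E: 334.3 mi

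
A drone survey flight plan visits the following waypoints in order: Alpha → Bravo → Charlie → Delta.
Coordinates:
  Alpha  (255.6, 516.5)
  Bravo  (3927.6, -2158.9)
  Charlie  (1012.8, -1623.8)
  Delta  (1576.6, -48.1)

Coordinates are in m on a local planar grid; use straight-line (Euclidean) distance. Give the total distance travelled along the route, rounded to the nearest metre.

Leg distances:
Alpha→Bravo: 4543.3 m  (cumulative 4543.3 m)
Bravo→Charlie: 2963.5 m  (cumulative 7506.8 m)
Charlie→Delta: 1673.5 m  (cumulative 9180.3 m)
Total route length ≈ 9180 m.

9180 m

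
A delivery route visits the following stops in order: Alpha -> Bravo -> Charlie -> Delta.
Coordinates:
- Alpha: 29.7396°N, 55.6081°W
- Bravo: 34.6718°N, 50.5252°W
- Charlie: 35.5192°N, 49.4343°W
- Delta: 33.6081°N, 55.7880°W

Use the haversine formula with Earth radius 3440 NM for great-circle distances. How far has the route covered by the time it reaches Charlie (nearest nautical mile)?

467 NM

Leg distances:
Alpha→Bravo: 392.8 NM  (cumulative 392.8 NM)
Bravo→Charlie: 73.9 NM  (cumulative 466.7 NM)
Cumulative distance at Charlie ≈ 467 NM.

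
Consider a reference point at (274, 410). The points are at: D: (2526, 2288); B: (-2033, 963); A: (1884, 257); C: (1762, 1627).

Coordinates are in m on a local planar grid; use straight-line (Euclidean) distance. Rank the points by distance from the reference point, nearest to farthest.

A, C, B, D

Distance from the reference point at (274, 410) to each:
A (1884, 257): 1617.3 m
C (1762, 1627): 1922.3 m
B (-2033, 963): 2372.4 m
D (2526, 2288): 2932.3 m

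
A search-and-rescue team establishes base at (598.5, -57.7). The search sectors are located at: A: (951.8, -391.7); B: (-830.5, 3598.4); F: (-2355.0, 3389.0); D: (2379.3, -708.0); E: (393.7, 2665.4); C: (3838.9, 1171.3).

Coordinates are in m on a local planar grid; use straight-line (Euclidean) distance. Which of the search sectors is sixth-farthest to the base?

Distances from the base ((598.5, -57.7)):
F: 4539.0 m
B: 3925.4 m
C: 3465.6 m
E: 2730.8 m
D: 1895.8 m
A: 486.2 m
The sixth-farthest is A at 486.2 m.

A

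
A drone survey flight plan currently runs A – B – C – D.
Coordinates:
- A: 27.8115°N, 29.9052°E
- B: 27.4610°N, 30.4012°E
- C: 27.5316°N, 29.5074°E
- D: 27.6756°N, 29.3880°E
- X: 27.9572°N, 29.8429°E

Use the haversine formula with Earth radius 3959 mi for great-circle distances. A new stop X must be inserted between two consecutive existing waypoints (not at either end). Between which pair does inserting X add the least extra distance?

Added distance for inserting X between each consecutive pair:
A–B: 20.3 mi
B–C: 29.3 mi
C–D: 57.4 mi
Smallest added distance is 20.3 mi, inserting between A and B.

between A and B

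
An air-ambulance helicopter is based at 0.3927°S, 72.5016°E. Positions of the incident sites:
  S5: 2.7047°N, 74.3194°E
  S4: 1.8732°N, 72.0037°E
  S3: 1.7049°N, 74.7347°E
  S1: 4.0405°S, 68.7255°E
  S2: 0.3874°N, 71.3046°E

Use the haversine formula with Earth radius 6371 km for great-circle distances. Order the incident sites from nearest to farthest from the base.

S2, S4, S3, S5, S1

Distance from the base at 0.3927°S, 72.5016°E to each:
S2 0.3874°N, 71.3046°E: 158.9 km
S4 1.8732°N, 72.0037°E: 258.0 km
S3 1.7049°N, 74.7347°E: 340.7 km
S5 2.7047°N, 74.3194°E: 399.3 km
S1 4.0405°S, 68.7255°E: 583.5 km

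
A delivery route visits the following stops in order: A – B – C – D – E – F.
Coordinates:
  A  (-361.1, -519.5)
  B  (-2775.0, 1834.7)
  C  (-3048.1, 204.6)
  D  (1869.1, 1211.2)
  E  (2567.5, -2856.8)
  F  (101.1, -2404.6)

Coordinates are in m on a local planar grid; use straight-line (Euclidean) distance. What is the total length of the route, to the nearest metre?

16679 m

Leg distances:
A→B: 3371.8 m  (cumulative 3371.8 m)
B→C: 1652.8 m  (cumulative 5024.6 m)
C→D: 5019.2 m  (cumulative 10043.8 m)
D→E: 4127.5 m  (cumulative 14171.3 m)
E→F: 2507.5 m  (cumulative 16678.8 m)
Total route length ≈ 16679 m.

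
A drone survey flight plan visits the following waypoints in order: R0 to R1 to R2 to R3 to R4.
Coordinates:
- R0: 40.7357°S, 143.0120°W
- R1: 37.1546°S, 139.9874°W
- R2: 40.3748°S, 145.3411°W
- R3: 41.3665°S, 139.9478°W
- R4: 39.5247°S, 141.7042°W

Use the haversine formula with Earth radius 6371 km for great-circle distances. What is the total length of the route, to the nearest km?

Leg distances:
R0→R1: 476.4 km  (cumulative 476.4 km)
R1→R2: 586.0 km  (cumulative 1062.4 km)
R2→R3: 466.6 km  (cumulative 1529.0 km)
R3→R4: 253.0 km  (cumulative 1782.0 km)
Total route length ≈ 1782 km.

1782 km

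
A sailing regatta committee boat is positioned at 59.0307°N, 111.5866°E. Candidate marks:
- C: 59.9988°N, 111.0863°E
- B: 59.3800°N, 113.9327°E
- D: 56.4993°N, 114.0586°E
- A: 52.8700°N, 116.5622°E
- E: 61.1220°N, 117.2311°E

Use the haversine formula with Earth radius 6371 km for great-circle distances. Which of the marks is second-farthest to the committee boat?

Distance to each, sorted:
A: 751.3 km
E: 389.8 km
D: 317.3 km
B: 139.1 km
C: 111.3 km
The second-farthest is E at 389.8 km.

E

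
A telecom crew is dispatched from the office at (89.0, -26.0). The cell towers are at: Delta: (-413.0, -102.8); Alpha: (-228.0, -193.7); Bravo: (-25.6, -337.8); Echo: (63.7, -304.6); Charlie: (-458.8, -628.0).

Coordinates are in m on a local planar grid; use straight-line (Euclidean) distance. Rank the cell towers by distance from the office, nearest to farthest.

Distances from the office:
Echo (63.7, -304.6): 279.7 m
Bravo (-25.6, -337.8): 332.2 m
Alpha (-228.0, -193.7): 358.6 m
Delta (-413.0, -102.8): 507.8 m
Charlie (-458.8, -628.0): 813.9 m

Echo, Bravo, Alpha, Delta, Charlie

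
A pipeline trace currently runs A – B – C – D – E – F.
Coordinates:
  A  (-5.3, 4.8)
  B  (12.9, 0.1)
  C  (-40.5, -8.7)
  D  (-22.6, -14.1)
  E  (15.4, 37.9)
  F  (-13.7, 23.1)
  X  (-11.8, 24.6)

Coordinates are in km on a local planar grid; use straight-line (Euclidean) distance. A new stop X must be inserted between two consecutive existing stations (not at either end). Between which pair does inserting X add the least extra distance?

Added distance for inserting X between each consecutive pair:
A–B: 36.8 km
B–C: 24.6 km
C–D: 65.4 km
D–E: 6.1 km
E–F: 0.1 km
Smallest added distance is 0.1 km, inserting between E and F.

between E and F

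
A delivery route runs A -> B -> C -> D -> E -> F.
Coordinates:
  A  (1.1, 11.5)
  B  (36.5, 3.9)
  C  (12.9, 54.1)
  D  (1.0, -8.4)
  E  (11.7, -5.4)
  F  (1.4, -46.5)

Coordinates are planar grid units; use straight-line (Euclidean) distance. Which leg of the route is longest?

Leg distances:
A→B: 36.2
B→C: 55.5
C→D: 63.6
D→E: 11.1
E→F: 42.4
The longest leg is C–D at 63.6.

C–D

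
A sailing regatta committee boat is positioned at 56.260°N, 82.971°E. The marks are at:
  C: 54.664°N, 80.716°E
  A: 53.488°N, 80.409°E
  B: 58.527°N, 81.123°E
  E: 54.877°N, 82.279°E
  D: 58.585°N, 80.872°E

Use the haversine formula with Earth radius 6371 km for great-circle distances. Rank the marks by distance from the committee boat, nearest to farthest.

Distances from the committee boat:
E 54.877°N, 82.279°E: 159.8 km
C 54.664°N, 80.716°E: 227.4 km
B 58.527°N, 81.123°E: 275.3 km
D 58.585°N, 80.872°E: 287.4 km
A 53.488°N, 80.409°E: 349.0 km

E, C, B, D, A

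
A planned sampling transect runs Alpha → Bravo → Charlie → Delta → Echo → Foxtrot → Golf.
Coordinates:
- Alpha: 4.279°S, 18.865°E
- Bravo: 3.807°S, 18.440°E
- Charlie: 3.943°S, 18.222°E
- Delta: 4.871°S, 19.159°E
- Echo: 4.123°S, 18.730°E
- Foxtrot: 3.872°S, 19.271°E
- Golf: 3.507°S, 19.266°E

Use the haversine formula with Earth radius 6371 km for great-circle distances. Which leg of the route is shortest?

Leg distances:
Alpha→Bravo: 70.5 km
Bravo→Charlie: 28.5 km
Charlie→Delta: 146.4 km
Delta→Echo: 95.8 km
Echo→Foxtrot: 66.2 km
Foxtrot→Golf: 40.6 km
The shortest leg is Bravo–Charlie at 28.5 km.

Bravo–Charlie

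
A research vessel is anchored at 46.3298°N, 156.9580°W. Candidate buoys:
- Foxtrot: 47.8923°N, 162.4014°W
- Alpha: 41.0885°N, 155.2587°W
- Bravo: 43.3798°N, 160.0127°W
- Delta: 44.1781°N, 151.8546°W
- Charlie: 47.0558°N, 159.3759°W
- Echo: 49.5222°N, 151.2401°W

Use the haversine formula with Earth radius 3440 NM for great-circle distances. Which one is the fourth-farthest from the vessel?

Distance to each, sorted:
Alpha: 323.2 NM
Echo: 299.3 NM
Delta: 251.4 NM
Foxtrot: 241.3 NM
Bravo: 219.7 NM
Charlie: 108.7 NM
The fourth-farthest is Foxtrot at 241.3 NM.

Foxtrot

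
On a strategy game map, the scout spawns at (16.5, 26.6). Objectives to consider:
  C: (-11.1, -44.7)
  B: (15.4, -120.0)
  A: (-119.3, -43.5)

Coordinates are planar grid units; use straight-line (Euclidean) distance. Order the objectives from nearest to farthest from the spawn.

Distances from the spawn:
C (-11.1, -44.7): 76.5
B (15.4, -120.0): 146.6
A (-119.3, -43.5): 152.8

C, B, A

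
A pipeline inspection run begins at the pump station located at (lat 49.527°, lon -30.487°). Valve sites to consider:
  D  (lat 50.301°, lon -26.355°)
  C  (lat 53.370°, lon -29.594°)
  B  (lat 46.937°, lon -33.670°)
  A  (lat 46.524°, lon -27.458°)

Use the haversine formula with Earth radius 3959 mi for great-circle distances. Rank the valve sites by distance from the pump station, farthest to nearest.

C, A, B, D

Distance from the pump station at (lat 49.527°, lon -30.487°) to each:
C (lat 53.370°, lon -29.594°): 268.3 mi
A (lat 46.524°, lon -27.458°): 250.3 mi
B (lat 46.937°, lon -33.670°): 231.2 mi
D (lat 50.301°, lon -26.355°): 191.4 mi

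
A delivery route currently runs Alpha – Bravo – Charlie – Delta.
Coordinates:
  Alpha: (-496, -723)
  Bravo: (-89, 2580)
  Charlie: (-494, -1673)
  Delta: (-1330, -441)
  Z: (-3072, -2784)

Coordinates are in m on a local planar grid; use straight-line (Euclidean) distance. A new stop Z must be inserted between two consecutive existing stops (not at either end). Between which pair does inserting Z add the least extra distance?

Added distance for inserting Z between each consecutive pair:
Alpha–Bravo: 6108.7 m
Bravo–Charlie: 4672.6 m
Charlie–Delta: 4238.0 m
Smallest added distance is 4238.0 m, inserting between Charlie and Delta.

between Charlie and Delta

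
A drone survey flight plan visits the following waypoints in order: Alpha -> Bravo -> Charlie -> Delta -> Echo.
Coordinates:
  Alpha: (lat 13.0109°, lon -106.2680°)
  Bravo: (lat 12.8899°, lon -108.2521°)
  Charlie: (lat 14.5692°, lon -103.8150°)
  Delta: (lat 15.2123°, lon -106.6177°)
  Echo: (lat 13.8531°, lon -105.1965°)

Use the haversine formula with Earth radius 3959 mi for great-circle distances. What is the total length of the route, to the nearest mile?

779 mi

Leg distances:
Alpha→Bravo: 133.9 mi  (cumulative 133.9 mi)
Bravo→Charlie: 319.6 mi  (cumulative 453.5 mi)
Charlie→Delta: 192.4 mi  (cumulative 645.8 mi)
Delta→Echo: 133.6 mi  (cumulative 779.5 mi)
Total route length ≈ 779 mi.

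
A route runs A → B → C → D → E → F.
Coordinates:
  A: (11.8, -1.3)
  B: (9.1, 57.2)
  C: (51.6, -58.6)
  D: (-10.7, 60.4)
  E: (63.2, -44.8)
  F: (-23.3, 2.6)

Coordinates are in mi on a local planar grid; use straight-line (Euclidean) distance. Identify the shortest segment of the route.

A–B

Leg distances:
A→B: 58.6 mi
B→C: 123.4 mi
C→D: 134.3 mi
D→E: 128.6 mi
E→F: 98.6 mi
The shortest leg is A–B at 58.6 mi.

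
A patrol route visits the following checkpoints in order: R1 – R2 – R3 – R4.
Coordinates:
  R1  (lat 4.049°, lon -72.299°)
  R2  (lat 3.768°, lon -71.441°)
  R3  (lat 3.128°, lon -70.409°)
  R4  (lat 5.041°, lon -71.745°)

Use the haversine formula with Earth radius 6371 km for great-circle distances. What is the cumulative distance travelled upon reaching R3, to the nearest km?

235 km

Leg distances:
R1→R2: 100.2 km  (cumulative 100.2 km)
R2→R3: 134.9 km  (cumulative 235.0 km)
Cumulative distance at R3 ≈ 235 km.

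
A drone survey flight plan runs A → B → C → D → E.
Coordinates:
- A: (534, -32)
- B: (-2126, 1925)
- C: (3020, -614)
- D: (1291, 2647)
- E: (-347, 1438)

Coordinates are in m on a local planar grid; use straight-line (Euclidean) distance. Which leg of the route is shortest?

Leg distances:
A→B: 3302.3 m
B→C: 5738.3 m
C→D: 3691.0 m
D→E: 2035.9 m
The shortest leg is D–E at 2035.9 m.

D–E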